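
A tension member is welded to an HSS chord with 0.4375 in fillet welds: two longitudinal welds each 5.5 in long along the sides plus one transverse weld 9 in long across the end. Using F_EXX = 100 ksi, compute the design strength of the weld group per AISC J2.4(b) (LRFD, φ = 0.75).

φR_n ≈ 318 kips

t_e = 0.707 × 0.4375 = 0.3093 in.
R_nwl = 0.6 × 100 × 0.3093 × 11 = 204.1 kips (longitudinal, 2 welds).
R_nwt = 0.6 × 100 × 0.3093 × 9 = 167 kips (transverse, base value).
(i) R_nwl + R_nwt = 371.2 kips; (ii) 0.85 R_nwl + 1.5 R_nwt = 424.1 kips.
R_n = max = 424.1 kips [governs: (ii)]; φR_n = 318.1 kips.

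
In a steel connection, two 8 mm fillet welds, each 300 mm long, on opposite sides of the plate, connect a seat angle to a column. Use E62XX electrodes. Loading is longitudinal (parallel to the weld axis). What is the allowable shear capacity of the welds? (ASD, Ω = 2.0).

E62XX → F_EXX = 620 MPa.
Effective throat t_e = 0.707 × 8 = 5.656 mm.
Total length L = 600 mm; A_we = 5.656 × 600 = 3394 mm².
F_nw = 0.6 F_EXX = 0.6 × 620 = 372 MPa.
R_n = 372 × 3394 × 10⁻³ = 1262 kN; R_n/Ω = 1262/2.0 = 631.2 kN.

R_n/Ω ≈ 631 kN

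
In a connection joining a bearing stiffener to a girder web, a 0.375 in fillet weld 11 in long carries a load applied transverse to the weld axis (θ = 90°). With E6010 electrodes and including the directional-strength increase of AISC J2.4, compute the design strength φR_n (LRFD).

φR_n ≈ 118 kips

E60XX → F_EXX = 60 ksi.
t_e = 0.707 × 0.375 = 0.2651 in; A_we = 0.2651 × 11 = 2.916 in².
Directional factor: 1.0 + 0.5 sin^1.5(90°) = 1.5.
F_nw = 0.6 × 60 × 1.5 = 54 ksi.
φR_n = 0.75 × 54 × 2.916 = 118.1 kips.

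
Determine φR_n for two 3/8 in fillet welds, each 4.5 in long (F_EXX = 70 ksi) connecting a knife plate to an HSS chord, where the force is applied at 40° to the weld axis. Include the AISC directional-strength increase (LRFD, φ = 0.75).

φR_n ≈ 94.5 kip

t_e = 0.707 × 0.375 = 0.2651 in; A_we = 0.2651 × 9 = 2.386 in².
Directional factor: 1.0 + 0.5 sin^1.5(40°) = 1.258.
F_nw = 0.6 × 70 × 1.258 = 52.82 ksi.
φR_n = 0.75 × 52.82 × 2.386 = 94.53 kip.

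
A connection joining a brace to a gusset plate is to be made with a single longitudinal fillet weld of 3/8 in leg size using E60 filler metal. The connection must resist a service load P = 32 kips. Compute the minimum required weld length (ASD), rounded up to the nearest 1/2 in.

E60XX → F_EXX = 60 ksi.
Throat t_e = 0.707 × 0.375 = 0.2651 in.
r_n/Ω = (0.6 × 60 × 0.2651) / 2.0 = 4.772 kip/in.
L_req = P / (r_n/Ω) = 32 / 4.772 = 6.705 in total.
Round up → use L = 7 in.

L = 7 in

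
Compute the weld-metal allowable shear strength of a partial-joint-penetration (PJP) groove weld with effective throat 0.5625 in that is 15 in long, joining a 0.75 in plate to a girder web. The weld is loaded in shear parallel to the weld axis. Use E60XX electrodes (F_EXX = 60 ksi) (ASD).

Effective throat (given) t_e = 0.5625 in.
A_we = 0.5625 × 15 = 8.438 in².
F_nw = 0.6 F_EXX = 36 ksi.
R_n/Ω = (36 × 8.438) / 2.0 = 151.9 kips.

R_n/Ω ≈ 152 kips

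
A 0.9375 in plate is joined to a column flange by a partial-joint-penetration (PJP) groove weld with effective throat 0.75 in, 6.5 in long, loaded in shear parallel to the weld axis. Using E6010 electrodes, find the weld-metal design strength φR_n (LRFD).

φR_n ≈ 132 kip

E60XX → F_EXX = 60 ksi.
Effective throat (given) t_e = 0.75 in.
A_we = 0.75 × 6.5 = 4.875 in².
F_nw = 0.6 F_EXX = 36 ksi.
φR_n = 0.75 × 36 × 4.875 = 131.6 kip.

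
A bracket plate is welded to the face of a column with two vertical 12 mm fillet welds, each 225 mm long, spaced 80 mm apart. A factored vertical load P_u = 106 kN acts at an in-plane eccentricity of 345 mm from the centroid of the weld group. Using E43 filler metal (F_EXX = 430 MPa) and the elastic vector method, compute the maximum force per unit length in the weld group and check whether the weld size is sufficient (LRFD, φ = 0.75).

f_max ≈ 1760 N/mm; NOT adequate

Total weld length L_w = 450 mm. Treat welds as unit-width lines.
Polar moment about centroid: J = 2[d³/12 + d(b/2)²] = 2[225³/12 + 225×40²] = 2618000 mm³.
Direct shear f_v = P/L_w = 106×10³ / 450 = 235.6 N/mm (vertical).
Torsion M = P·e = 106×10³ × 345 = 36570000 N·mm.
Critical point at (x, y) = (40, 112.5) from centroid. f_tx = M·y/J = 1571 N/mm; f_ty = M·x/J = 558.7 N/mm.
Resultant f_max = √[f_tx² + (f_v + f_ty)²] = √[1571² + (235.6 + 558.7)²] = 1761 N/mm.
Capacity per unit length: φr_n = 0.75 × 0.6 × 430 × (0.707 × 12) = 1642 N/mm.
1761 > 1642 → NOT adequate.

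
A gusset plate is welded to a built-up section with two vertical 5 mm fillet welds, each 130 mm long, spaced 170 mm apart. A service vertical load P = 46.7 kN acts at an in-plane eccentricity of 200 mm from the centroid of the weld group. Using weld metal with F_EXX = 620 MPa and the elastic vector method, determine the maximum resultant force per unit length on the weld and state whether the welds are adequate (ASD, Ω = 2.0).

Total weld length L_w = 260 mm. Treat welds as unit-width lines.
Polar moment about centroid: J = 2[d³/12 + d(b/2)²] = 2[130³/12 + 130×85²] = 2245000 mm³.
Direct shear f_v = P/L_w = 46.7×10³ / 260 = 179.6 N/mm (vertical).
Torsion M = P·e = 46.7×10³ × 200 = 9340000 N·mm.
Critical point at (x, y) = (85, 65) from centroid. f_tx = M·y/J = 270.5 N/mm; f_ty = M·x/J = 353.7 N/mm.
Resultant f_max = √[f_tx² + (f_v + f_ty)²] = √[270.5² + (179.6 + 353.7)²] = 598 N/mm.
Capacity per unit length: r_n/Ω = (1/2.0) × 0.6 × 620 × (0.707 × 5) = 657.5 N/mm.
598 ≤ 657.5 → adequate.

f_max ≈ 598 N/mm; adequate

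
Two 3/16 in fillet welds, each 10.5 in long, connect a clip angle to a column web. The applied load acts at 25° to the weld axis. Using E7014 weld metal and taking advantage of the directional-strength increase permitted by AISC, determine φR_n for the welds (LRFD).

E70XX → F_EXX = 70 ksi.
t_e = 0.707 × 0.1875 = 0.1326 in; A_we = 0.1326 × 21 = 2.784 in².
Directional factor: 1.0 + 0.5 sin^1.5(25°) = 1.137.
F_nw = 0.6 × 70 × 1.137 = 47.77 ksi.
φR_n = 0.75 × 47.77 × 2.784 = 99.74 kips.

φR_n ≈ 99.7 kips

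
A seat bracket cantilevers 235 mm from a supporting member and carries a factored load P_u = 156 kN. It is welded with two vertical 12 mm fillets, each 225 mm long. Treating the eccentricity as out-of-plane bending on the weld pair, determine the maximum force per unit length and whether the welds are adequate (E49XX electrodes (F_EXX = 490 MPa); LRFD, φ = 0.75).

f_max ≈ 2200 N/mm; NOT adequate

L_w = 2 × 225 = 450 mm; section modulus (unit throat) S = 2 × L²/6 = 16880 mm².
Direct shear f_v = P/L_w = 156×10³/450 = 346.7 N/mm.
Moment M = P × e = 156×10³ × 235 = 36660000 N·mm; bending f_b = M/S = 2172 N/mm.
f_max = √(f_v² + f_b²) = √(346.7² + 2172²) = 2200 N/mm.
φr_n = 0.75 × 0.6 × 490 × (0.707 × 12) = 1871 N/mm → NOT adequate.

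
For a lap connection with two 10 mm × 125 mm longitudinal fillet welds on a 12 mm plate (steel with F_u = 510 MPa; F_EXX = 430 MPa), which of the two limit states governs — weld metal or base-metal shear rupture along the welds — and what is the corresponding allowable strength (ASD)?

R_n/Ω ≈ 228 kN (weld metal governs)

t_e = 0.707 × 10 = 7.07 mm; L = 250 mm.
Weld metal: R_n/Ω = (1/2.0) × 0.6 × 430 × 7.07 × 250 × 10⁻³ = 228 kN.
Base metal (shear rupture): R_n/Ω = (1/2.0) × 0.6 × 510 × 12 × 250 × 10⁻³ = 459 kN.
Governing: weld metal.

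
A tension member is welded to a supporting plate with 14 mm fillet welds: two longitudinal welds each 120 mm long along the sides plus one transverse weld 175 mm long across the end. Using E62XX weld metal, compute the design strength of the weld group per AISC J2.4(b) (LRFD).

φR_n ≈ 1290 kN

E62XX → F_EXX = 620 MPa.
t_e = 0.707 × 14 = 9.898 mm.
R_nwl = 0.6 × 620 × 9.898 × 240 × 10⁻³ = 883.7 kN (longitudinal, 2 welds).
R_nwt = 0.6 × 620 × 9.898 × 175 × 10⁻³ = 644.4 kN (transverse, base value).
(i) R_nwl + R_nwt = 1528 kN; (ii) 0.85 R_nwl + 1.5 R_nwt = 1718 kN.
R_n = max = 1718 kN [governs: (ii)]; φR_n = 1288 kN.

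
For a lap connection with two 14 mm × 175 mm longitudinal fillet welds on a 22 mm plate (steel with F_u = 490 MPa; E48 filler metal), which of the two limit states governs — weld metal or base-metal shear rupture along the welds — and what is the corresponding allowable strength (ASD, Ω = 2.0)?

E48XX → F_EXX = 480 MPa.
t_e = 0.707 × 14 = 9.898 mm; L = 350 mm.
Weld metal: R_n/Ω = (1/2.0) × 0.6 × 480 × 9.898 × 350 × 10⁻³ = 498.9 kN.
Base metal (shear rupture): R_n/Ω = (1/2.0) × 0.6 × 490 × 22 × 350 × 10⁻³ = 1132 kN.
Governing: weld metal.

R_n/Ω ≈ 499 kN (weld metal governs)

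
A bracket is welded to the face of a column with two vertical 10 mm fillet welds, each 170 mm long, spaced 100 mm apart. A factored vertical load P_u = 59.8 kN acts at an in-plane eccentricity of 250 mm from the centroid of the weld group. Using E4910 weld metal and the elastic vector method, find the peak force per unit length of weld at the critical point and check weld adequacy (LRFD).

E49XX → F_EXX = 490 MPa.
Total weld length L_w = 340 mm. Treat welds as unit-width lines.
Polar moment about centroid: J = 2[d³/12 + d(b/2)²] = 2[170³/12 + 170×50²] = 1669000 mm³.
Direct shear f_v = P/L_w = 59.8×10³ / 340 = 175.9 N/mm (vertical).
Torsion M = P·e = 59.8×10³ × 250 = 14950000 N·mm.
Critical point at (x, y) = (50, 85) from centroid. f_tx = M·y/J = 761.5 N/mm; f_ty = M·x/J = 447.9 N/mm.
Resultant f_max = √[f_tx² + (f_v + f_ty)²] = √[761.5² + (175.9 + 447.9)²] = 984.4 N/mm.
Capacity per unit length: φr_n = 0.75 × 0.6 × 490 × (0.707 × 10) = 1559 N/mm.
984.4 ≤ 1559 → adequate.

f_max ≈ 984 N/mm; adequate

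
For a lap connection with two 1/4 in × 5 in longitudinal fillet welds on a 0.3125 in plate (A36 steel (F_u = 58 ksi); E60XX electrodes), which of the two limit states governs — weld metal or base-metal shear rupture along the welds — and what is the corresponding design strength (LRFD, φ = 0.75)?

φR_n ≈ 47.7 kips (weld metal governs)

E60XX → F_EXX = 60 ksi.
t_e = 0.707 × 0.25 = 0.1767 in; L = 10 in.
Weld metal: φR_n = 0.75 × 0.6 × 60 × 0.1767 × 10 = 47.72 kips.
Base metal (shear rupture): φR_n = 0.75 × 0.6 × 58 × 0.3125 × 10 = 81.56 kips.
Governing: weld metal.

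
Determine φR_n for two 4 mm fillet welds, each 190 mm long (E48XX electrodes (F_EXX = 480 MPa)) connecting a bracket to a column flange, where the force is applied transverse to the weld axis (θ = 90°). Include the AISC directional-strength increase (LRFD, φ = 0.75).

t_e = 0.707 × 4 = 2.828 mm; A_we = 2.828 × 380 = 1075 mm².
Directional factor: 1.0 + 0.5 sin^1.5(90°) = 1.5.
F_nw = 0.6 × 480 × 1.5 = 432 MPa.
φR_n = 0.75 × 432 × 1075 × 10⁻³ = 348.2 kN.

φR_n ≈ 348 kN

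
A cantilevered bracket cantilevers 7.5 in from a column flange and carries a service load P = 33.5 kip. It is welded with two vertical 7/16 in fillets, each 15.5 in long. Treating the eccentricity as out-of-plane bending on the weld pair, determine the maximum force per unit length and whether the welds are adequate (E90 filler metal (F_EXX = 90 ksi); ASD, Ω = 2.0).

L_w = 2 × 15.5 = 31 in; section modulus (unit throat) S = 2 × L²/6 = 80.08 in².
Direct shear f_v = P/L_w = 33.5/31 = 1.081 kip/in.
Moment M = P × e = 33.5 × 7.5 = 251.25 kip·in; bending f_b = M/S = 3.137 kip/in.
f_max = √(f_v² + f_b²) = √(1.081² + 3.137²) = 3.318 kip/in.
r_n/Ω = (1/2.0) × 0.6 × 90 × (0.707 × 0.4375) = 8.351 kip/in → adequate.

f_max ≈ 3.32 kip/in; adequate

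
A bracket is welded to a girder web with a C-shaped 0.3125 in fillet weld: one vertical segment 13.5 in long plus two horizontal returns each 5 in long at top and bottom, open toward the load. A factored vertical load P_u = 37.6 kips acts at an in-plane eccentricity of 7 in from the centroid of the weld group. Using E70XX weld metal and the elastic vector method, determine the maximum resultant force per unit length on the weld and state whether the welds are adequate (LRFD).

f_max ≈ 3.92 kip/in; adequate

E70XX → F_EXX = 70 ksi.
Total weld length L_w = 23.5 in. Treat welds as unit-width lines.
Centroid: x̄ = 2×5×2.5 / 23.5 = 1.064 in from the vertical weld.
Polar moment about centroid: J = I_x + I_y = [13.5³/12 + 2×5×6.75²] + [13.5×1.064² + 2(5³/12 + 5×1.436²)] = 717.4 in³.
Direct shear f_v = P/L_w = 37.6 / 23.5 = 1.6 kip/in (vertical).
Torsion M = P·e = 37.6 × 7 = 263.2 kip·in.
Critical point at (x, y) = (3.936, 6.75) from centroid. f_tx = M·y/J = 2.476 kip/in; f_ty = M·x/J = 1.444 kip/in.
Resultant f_max = √[f_tx² + (f_v + f_ty)²] = √[2.476² + (1.6 + 1.444)²] = 3.924 kip/in.
Capacity per unit length: φr_n = 0.75 × 0.6 × 70 × (0.707 × 0.3125) = 6.96 kip/in.
3.924 ≤ 6.96 → adequate.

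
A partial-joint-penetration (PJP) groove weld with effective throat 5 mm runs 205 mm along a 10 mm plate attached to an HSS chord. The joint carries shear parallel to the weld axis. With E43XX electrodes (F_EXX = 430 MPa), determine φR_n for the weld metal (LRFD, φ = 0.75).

φR_n ≈ 198 kN

Effective throat (given) t_e = 5 mm.
A_we = 5 × 205 = 1025 mm².
F_nw = 0.6 F_EXX = 258 MPa.
φR_n = 0.75 × 258 × 1025 × 10⁻³ = 198.3 kN.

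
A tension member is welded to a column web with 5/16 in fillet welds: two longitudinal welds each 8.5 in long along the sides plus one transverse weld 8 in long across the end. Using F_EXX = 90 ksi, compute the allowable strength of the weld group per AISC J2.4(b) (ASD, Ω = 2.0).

t_e = 0.707 × 0.3125 = 0.2209 in.
R_nwl = 0.6 × 90 × 0.2209 × 17 = 202.8 kips (longitudinal, 2 welds).
R_nwt = 0.6 × 90 × 0.2209 × 8 = 95.44 kips (transverse, base value).
(i) R_nwl + R_nwt = 298.3 kips; (ii) 0.85 R_nwl + 1.5 R_nwt = 315.6 kips.
R_n = max = 315.6 kips [governs: (ii)]; R_n/Ω = 157.8 kips.

R_n/Ω ≈ 158 kips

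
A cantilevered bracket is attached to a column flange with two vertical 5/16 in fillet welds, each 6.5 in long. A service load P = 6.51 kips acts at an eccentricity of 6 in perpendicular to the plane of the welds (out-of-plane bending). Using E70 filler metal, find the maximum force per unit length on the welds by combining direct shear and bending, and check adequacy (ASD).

E70XX → F_EXX = 70 ksi.
L_w = 2 × 6.5 = 13 in; section modulus (unit throat) S = 2 × L²/6 = 14.08 in².
Direct shear f_v = P/L_w = 6.51/13 = 0.5008 kip/in.
Moment M = P × e = 6.51 × 6 = 39.06 kip·in; bending f_b = M/S = 2.773 kip/in.
f_max = √(f_v² + f_b²) = √(0.5008² + 2.773²) = 2.818 kip/in.
r_n/Ω = (1/2.0) × 0.6 × 70 × (0.707 × 0.3125) = 4.64 kip/in → adequate.

f_max ≈ 2.82 kip/in; adequate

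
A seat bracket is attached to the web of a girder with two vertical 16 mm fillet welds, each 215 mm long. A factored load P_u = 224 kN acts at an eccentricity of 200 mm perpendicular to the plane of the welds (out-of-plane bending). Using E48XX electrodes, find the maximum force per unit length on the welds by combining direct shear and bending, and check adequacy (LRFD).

f_max ≈ 2950 N/mm; NOT adequate

E48XX → F_EXX = 480 MPa.
L_w = 2 × 215 = 430 mm; section modulus (unit throat) S = 2 × L²/6 = 15410 mm².
Direct shear f_v = P/L_w = 224×10³/430 = 520.9 N/mm.
Moment M = P × e = 224×10³ × 200 = 44800000 N·mm; bending f_b = M/S = 2908 N/mm.
f_max = √(f_v² + f_b²) = √(520.9² + 2908²) = 2954 N/mm.
φr_n = 0.75 × 0.6 × 480 × (0.707 × 16) = 2443 N/mm → NOT adequate.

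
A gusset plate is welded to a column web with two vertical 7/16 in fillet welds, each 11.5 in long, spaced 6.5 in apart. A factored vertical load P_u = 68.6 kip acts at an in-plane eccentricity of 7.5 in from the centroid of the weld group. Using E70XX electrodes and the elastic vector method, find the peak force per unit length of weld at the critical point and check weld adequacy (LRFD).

f_max ≈ 8.71 kip/in; adequate

E70XX → F_EXX = 70 ksi.
Total weld length L_w = 23 in. Treat welds as unit-width lines.
Polar moment about centroid: J = 2[d³/12 + d(b/2)²] = 2[11.5³/12 + 11.5×3.25²] = 496.4 in³.
Direct shear f_v = P/L_w = 68.6 / 23 = 2.983 kip/in (vertical).
Torsion M = P·e = 68.6 × 7.5 = 514.5 kip·in.
Critical point at (x, y) = (3.25, 5.75) from centroid. f_tx = M·y/J = 5.959 kip/in; f_ty = M·x/J = 3.368 kip/in.
Resultant f_max = √[f_tx² + (f_v + f_ty)²] = √[5.959² + (2.983 + 3.368)²] = 8.709 kip/in.
Capacity per unit length: φr_n = 0.75 × 0.6 × 70 × (0.707 × 0.4375) = 9.743 kip/in.
8.709 ≤ 9.743 → adequate.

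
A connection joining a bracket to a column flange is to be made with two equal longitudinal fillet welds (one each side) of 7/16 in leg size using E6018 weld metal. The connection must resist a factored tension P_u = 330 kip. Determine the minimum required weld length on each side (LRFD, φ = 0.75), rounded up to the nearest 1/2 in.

L = 20 in on each side

E60XX → F_EXX = 60 ksi.
Throat t_e = 0.707 × 0.4375 = 0.3093 in.
φr_n = 0.75 × 0.6 × 60 × 0.3093 = 8.351 kip/in.
L_req = P_u / φr_n = 330 / 8.351 = 39.51 in total.
Per side: 39.51 / 2 = 19.76 in.
Round up → use L = 20 in on each side.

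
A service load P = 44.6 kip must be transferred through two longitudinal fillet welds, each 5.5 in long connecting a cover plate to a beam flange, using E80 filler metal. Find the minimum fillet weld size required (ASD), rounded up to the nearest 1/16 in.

w = 1/4 in

E80XX → F_EXX = 80 ksi.
Total weld length L = 11 in.
Required throat t_e = P × Ω / (0.6 F_EXX × L) = 44.6 × 2.0 / (0.6 × 80 × 11) = 0.1689 in.
Required leg w = t_e / 0.707 = 0.239 in → use 1/4 in.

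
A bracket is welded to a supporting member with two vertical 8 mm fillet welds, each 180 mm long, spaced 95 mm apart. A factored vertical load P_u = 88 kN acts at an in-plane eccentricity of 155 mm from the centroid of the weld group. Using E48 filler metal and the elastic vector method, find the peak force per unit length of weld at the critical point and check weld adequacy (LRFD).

f_max ≈ 918 N/mm; adequate

E48XX → F_EXX = 480 MPa.
Total weld length L_w = 360 mm. Treat welds as unit-width lines.
Polar moment about centroid: J = 2[d³/12 + d(b/2)²] = 2[180³/12 + 180×47.5²] = 1784000 mm³.
Direct shear f_v = P/L_w = 88×10³ / 360 = 244.4 N/mm (vertical).
Torsion M = P·e = 88×10³ × 155 = 13640000 N·mm.
Critical point at (x, y) = (47.5, 90) from centroid. f_tx = M·y/J = 688 N/mm; f_ty = M·x/J = 363.1 N/mm.
Resultant f_max = √[f_tx² + (f_v + f_ty)²] = √[688² + (244.4 + 363.1)²] = 917.9 N/mm.
Capacity per unit length: φr_n = 0.75 × 0.6 × 480 × (0.707 × 8) = 1222 N/mm.
917.9 ≤ 1222 → adequate.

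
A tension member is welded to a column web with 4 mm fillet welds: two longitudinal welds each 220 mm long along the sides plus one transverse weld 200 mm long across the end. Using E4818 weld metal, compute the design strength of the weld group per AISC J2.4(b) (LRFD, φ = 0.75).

φR_n ≈ 412 kN

E48XX → F_EXX = 480 MPa.
t_e = 0.707 × 4 = 2.828 mm.
R_nwl = 0.6 × 480 × 2.828 × 440 × 10⁻³ = 358.4 kN (longitudinal, 2 welds).
R_nwt = 0.6 × 480 × 2.828 × 200 × 10⁻³ = 162.9 kN (transverse, base value).
(i) R_nwl + R_nwt = 521.3 kN; (ii) 0.85 R_nwl + 1.5 R_nwt = 548.9 kN.
R_n = max = 548.9 kN [governs: (ii)]; φR_n = 411.7 kN.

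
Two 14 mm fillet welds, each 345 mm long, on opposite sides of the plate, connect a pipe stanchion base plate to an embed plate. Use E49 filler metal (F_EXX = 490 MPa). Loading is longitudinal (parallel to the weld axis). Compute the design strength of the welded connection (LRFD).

φR_n ≈ 1510 kN

Effective throat t_e = 0.707 × 14 = 9.898 mm.
Total length L = 690 mm; A_we = 9.898 × 690 = 6830 mm².
F_nw = 0.6 F_EXX = 0.6 × 490 = 294 MPa.
φR_n = 0.75 × 294 × 6830 × 10⁻³ = 1506 kN.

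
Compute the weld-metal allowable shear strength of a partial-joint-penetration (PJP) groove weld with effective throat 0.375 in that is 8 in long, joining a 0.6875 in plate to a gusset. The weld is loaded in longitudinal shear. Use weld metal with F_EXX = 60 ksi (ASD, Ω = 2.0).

Effective throat (given) t_e = 0.375 in.
A_we = 0.375 × 8 = 3 in².
F_nw = 0.6 F_EXX = 36 ksi.
R_n/Ω = (36 × 3) / 2.0 = 54 kips.

R_n/Ω ≈ 54 kips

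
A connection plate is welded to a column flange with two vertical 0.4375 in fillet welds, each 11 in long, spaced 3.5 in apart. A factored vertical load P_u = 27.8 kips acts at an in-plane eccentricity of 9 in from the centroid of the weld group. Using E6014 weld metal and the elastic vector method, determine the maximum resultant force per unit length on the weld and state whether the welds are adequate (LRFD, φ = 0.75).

f_max ≈ 5.51 kip/in; adequate

E60XX → F_EXX = 60 ksi.
Total weld length L_w = 22 in. Treat welds as unit-width lines.
Polar moment about centroid: J = 2[d³/12 + d(b/2)²] = 2[11³/12 + 11×1.75²] = 289.2 in³.
Direct shear f_v = P/L_w = 27.8 / 22 = 1.264 kip/in (vertical).
Torsion M = P·e = 27.8 × 9 = 250.2 kip·in.
Critical point at (x, y) = (1.75, 5.5) from centroid. f_tx = M·y/J = 4.758 kip/in; f_ty = M·x/J = 1.514 kip/in.
Resultant f_max = √[f_tx² + (f_v + f_ty)²] = √[4.758² + (1.264 + 1.514)²] = 5.51 kip/in.
Capacity per unit length: φr_n = 0.75 × 0.6 × 60 × (0.707 × 0.4375) = 8.351 kip/in.
5.51 ≤ 8.351 → adequate.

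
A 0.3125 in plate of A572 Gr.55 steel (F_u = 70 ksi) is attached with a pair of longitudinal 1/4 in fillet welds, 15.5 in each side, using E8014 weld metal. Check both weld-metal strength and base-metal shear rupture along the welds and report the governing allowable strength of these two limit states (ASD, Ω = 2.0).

E80XX → F_EXX = 80 ksi.
t_e = 0.707 × 0.25 = 0.1767 in; L = 31 in.
Weld metal: R_n/Ω = (1/2.0) × 0.6 × 80 × 0.1767 × 31 = 131.5 kip.
Base metal (shear rupture): R_n/Ω = (1/2.0) × 0.6 × 70 × 0.3125 × 31 = 203.4 kip.
Governing: weld metal.

R_n/Ω ≈ 132 kip (weld metal governs)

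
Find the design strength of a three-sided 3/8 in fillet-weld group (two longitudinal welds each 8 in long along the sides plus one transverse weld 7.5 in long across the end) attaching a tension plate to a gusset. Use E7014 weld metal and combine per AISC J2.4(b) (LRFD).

E70XX → F_EXX = 70 ksi.
t_e = 0.707 × 0.375 = 0.2651 in.
R_nwl = 0.6 × 70 × 0.2651 × 16 = 178.2 kips (longitudinal, 2 welds).
R_nwt = 0.6 × 70 × 0.2651 × 7.5 = 83.51 kips (transverse, base value).
(i) R_nwl + R_nwt = 261.7 kips; (ii) 0.85 R_nwl + 1.5 R_nwt = 276.7 kips.
R_n = max = 276.7 kips [governs: (ii)]; φR_n = 207.5 kips.

φR_n ≈ 208 kips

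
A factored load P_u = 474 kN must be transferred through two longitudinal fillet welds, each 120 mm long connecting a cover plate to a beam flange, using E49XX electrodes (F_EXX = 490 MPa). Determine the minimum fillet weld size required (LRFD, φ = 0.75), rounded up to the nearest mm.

w = 13 mm

Total weld length L = 240 mm.
Required throat t_e = P_u / (φ × 0.6 F_EXX × L) = 474 / (0.75 × 0.6 × 490 × 240 × 10⁻³) = 8.957 mm.
Required leg w = t_e / 0.707 = 12.67 mm → use 13 mm.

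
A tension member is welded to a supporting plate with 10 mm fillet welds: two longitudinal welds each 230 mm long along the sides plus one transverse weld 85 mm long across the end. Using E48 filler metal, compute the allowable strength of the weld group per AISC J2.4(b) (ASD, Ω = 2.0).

R_n/Ω ≈ 555 kN

E48XX → F_EXX = 480 MPa.
t_e = 0.707 × 10 = 7.07 mm.
R_nwl = 0.6 × 480 × 7.07 × 460 × 10⁻³ = 936.6 kN (longitudinal, 2 welds).
R_nwt = 0.6 × 480 × 7.07 × 85 × 10⁻³ = 173.1 kN (transverse, base value).
(i) R_nwl + R_nwt = 1110 kN; (ii) 0.85 R_nwl + 1.5 R_nwt = 1056 kN.
R_n = max = 1110 kN [governs: (i)]; R_n/Ω = 554.9 kN.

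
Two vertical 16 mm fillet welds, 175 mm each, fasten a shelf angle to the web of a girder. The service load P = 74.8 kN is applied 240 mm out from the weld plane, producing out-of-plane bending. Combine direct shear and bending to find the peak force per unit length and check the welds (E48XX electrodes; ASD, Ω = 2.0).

f_max ≈ 1770 N/mm; NOT adequate

E48XX → F_EXX = 480 MPa.
L_w = 2 × 175 = 350 mm; section modulus (unit throat) S = 2 × L²/6 = 10210 mm².
Direct shear f_v = P/L_w = 74.8×10³/350 = 213.7 N/mm.
Moment M = P × e = 74.8×10³ × 240 = 17952000 N·mm; bending f_b = M/S = 1759 N/mm.
f_max = √(f_v² + f_b²) = √(213.7² + 1759²) = 1772 N/mm.
r_n/Ω = (1/2.0) × 0.6 × 480 × (0.707 × 16) = 1629 N/mm → NOT adequate.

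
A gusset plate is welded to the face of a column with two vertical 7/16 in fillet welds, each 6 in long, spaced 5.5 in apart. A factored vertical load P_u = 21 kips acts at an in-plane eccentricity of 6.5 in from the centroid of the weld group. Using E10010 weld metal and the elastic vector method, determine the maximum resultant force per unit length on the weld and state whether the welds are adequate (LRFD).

f_max ≈ 5.71 kip/in; adequate

E100XX → F_EXX = 100 ksi.
Total weld length L_w = 12 in. Treat welds as unit-width lines.
Polar moment about centroid: J = 2[d³/12 + d(b/2)²] = 2[6³/12 + 6×2.75²] = 126.8 in³.
Direct shear f_v = P/L_w = 21 / 12 = 1.75 kip/in (vertical).
Torsion M = P·e = 21 × 6.5 = 136.5 kip·in.
Critical point at (x, y) = (2.75, 3) from centroid. f_tx = M·y/J = 3.231 kip/in; f_ty = M·x/J = 2.962 kip/in.
Resultant f_max = √[f_tx² + (f_v + f_ty)²] = √[3.231² + (1.75 + 2.962)²] = 5.713 kip/in.
Capacity per unit length: φr_n = 0.75 × 0.6 × 100 × (0.707 × 0.4375) = 13.92 kip/in.
5.713 ≤ 13.92 → adequate.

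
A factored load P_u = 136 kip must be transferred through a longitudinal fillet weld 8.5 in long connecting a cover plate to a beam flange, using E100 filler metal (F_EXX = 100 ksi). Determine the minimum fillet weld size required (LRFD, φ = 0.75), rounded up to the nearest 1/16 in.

w = 9/16 in

Total weld length L = 8.5 in.
Required throat t_e = P_u / (φ × 0.6 F_EXX × L) = 136 / (0.75 × 0.6 × 100 × 8.5) = 0.3556 in.
Required leg w = t_e / 0.707 = 0.5029 in → use 9/16 in.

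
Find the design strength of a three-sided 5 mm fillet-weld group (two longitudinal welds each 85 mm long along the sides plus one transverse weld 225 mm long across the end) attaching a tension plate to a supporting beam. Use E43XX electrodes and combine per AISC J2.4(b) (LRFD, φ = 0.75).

φR_n ≈ 330 kN

E43XX → F_EXX = 430 MPa.
t_e = 0.707 × 5 = 3.535 mm.
R_nwl = 0.6 × 430 × 3.535 × 170 × 10⁻³ = 155 kN (longitudinal, 2 welds).
R_nwt = 0.6 × 430 × 3.535 × 225 × 10⁻³ = 205.2 kN (transverse, base value).
(i) R_nwl + R_nwt = 360.3 kN; (ii) 0.85 R_nwl + 1.5 R_nwt = 439.6 kN.
R_n = max = 439.6 kN [governs: (ii)]; φR_n = 329.7 kN.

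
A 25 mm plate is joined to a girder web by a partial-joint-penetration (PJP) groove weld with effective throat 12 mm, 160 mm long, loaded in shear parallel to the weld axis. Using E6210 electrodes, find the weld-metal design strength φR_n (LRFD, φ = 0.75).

E62XX → F_EXX = 620 MPa.
Effective throat (given) t_e = 12 mm.
A_we = 12 × 160 = 1920 mm².
F_nw = 0.6 F_EXX = 372 MPa.
φR_n = 0.75 × 372 × 1920 × 10⁻³ = 535.7 kN.

φR_n ≈ 536 kN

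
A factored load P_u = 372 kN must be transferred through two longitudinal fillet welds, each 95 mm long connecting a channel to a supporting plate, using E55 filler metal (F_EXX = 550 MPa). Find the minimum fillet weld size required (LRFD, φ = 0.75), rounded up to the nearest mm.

Total weld length L = 190 mm.
Required throat t_e = P_u / (φ × 0.6 F_EXX × L) = 372 / (0.75 × 0.6 × 550 × 190 × 10⁻³) = 7.911 mm.
Required leg w = t_e / 0.707 = 11.19 mm → use 12 mm.

w = 12 mm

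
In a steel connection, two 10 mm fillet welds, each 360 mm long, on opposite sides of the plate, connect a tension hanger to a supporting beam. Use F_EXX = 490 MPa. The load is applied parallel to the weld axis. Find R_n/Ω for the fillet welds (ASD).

Effective throat t_e = 0.707 × 10 = 7.07 mm.
Total length L = 720 mm; A_we = 7.07 × 720 = 5090 mm².
F_nw = 0.6 F_EXX = 0.6 × 490 = 294 MPa.
R_n = 294 × 5090 × 10⁻³ = 1497 kN; R_n/Ω = 1497/2.0 = 748.3 kN.

R_n/Ω ≈ 748 kN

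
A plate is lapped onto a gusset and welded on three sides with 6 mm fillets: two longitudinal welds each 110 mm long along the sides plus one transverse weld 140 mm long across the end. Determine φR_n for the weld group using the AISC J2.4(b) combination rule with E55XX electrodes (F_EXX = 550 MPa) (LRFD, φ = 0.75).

t_e = 0.707 × 6 = 4.242 mm.
R_nwl = 0.6 × 550 × 4.242 × 220 × 10⁻³ = 308 kN (longitudinal, 2 welds).
R_nwt = 0.6 × 550 × 4.242 × 140 × 10⁻³ = 196 kN (transverse, base value).
(i) R_nwl + R_nwt = 503.9 kN; (ii) 0.85 R_nwl + 1.5 R_nwt = 555.7 kN.
R_n = max = 555.7 kN [governs: (ii)]; φR_n = 416.8 kN.

φR_n ≈ 417 kN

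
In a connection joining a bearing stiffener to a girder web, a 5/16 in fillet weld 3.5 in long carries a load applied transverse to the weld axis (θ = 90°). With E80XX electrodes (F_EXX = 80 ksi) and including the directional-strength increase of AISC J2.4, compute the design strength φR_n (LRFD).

φR_n ≈ 41.8 kip

t_e = 0.707 × 0.3125 = 0.2209 in; A_we = 0.2209 × 3.5 = 0.7733 in².
Directional factor: 1.0 + 0.5 sin^1.5(90°) = 1.5.
F_nw = 0.6 × 80 × 1.5 = 72 ksi.
φR_n = 0.75 × 72 × 0.7733 = 41.76 kip.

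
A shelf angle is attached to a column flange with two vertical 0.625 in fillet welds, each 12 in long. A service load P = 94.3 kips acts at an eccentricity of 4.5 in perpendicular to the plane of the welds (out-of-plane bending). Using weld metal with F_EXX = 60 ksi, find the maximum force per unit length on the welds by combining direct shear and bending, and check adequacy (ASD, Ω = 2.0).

L_w = 2 × 12 = 24 in; section modulus (unit throat) S = 2 × L²/6 = 48 in².
Direct shear f_v = P/L_w = 94.3/24 = 3.929 kip/in.
Moment M = P × e = 94.3 × 4.5 = 424.35 kip·in; bending f_b = M/S = 8.841 kip/in.
f_max = √(f_v² + f_b²) = √(3.929² + 8.841²) = 9.674 kip/in.
r_n/Ω = (1/2.0) × 0.6 × 60 × (0.707 × 0.625) = 7.954 kip/in → NOT adequate.

f_max ≈ 9.67 kip/in; NOT adequate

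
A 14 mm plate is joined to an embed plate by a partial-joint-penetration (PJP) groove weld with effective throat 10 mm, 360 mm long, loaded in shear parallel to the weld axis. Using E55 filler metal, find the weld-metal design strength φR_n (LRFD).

E55XX → F_EXX = 550 MPa.
Effective throat (given) t_e = 10 mm.
A_we = 10 × 360 = 3600 mm².
F_nw = 0.6 F_EXX = 330 MPa.
φR_n = 0.75 × 330 × 3600 × 10⁻³ = 891 kN.

φR_n ≈ 891 kN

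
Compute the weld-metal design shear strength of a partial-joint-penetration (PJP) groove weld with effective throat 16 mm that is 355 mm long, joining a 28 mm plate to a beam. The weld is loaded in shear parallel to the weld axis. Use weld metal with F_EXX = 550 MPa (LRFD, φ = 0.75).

Effective throat (given) t_e = 16 mm.
A_we = 16 × 355 = 5680 mm².
F_nw = 0.6 F_EXX = 330 MPa.
φR_n = 0.75 × 330 × 5680 × 10⁻³ = 1406 kN.

φR_n ≈ 1410 kN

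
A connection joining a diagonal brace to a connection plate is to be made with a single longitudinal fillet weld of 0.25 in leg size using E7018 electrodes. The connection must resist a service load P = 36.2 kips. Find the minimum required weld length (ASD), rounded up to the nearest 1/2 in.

E70XX → F_EXX = 70 ksi.
Throat t_e = 0.707 × 0.25 = 0.1767 in.
r_n/Ω = (0.6 × 70 × 0.1767) / 2.0 = 3.712 kip/in.
L_req = P / (r_n/Ω) = 36.2 / 3.712 = 9.753 in total.
Round up → use L = 10 in.

L = 10 in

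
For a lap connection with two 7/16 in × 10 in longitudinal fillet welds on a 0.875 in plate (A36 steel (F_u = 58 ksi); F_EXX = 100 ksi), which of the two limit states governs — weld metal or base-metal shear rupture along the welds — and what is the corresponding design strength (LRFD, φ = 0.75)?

φR_n ≈ 278 kips (weld metal governs)

t_e = 0.707 × 0.4375 = 0.3093 in; L = 20 in.
Weld metal: φR_n = 0.75 × 0.6 × 100 × 0.3093 × 20 = 278.4 kips.
Base metal (shear rupture): φR_n = 0.75 × 0.6 × 58 × 0.875 × 20 = 456.7 kips.
Governing: weld metal.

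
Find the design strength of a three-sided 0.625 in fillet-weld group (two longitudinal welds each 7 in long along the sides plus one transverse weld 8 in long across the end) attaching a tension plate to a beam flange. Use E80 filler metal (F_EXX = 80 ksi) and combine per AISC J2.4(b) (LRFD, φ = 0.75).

φR_n ≈ 380 kip

t_e = 0.707 × 0.625 = 0.4419 in.
R_nwl = 0.6 × 80 × 0.4419 × 14 = 296.9 kip (longitudinal, 2 welds).
R_nwt = 0.6 × 80 × 0.4419 × 8 = 169.7 kip (transverse, base value).
(i) R_nwl + R_nwt = 466.6 kip; (ii) 0.85 R_nwl + 1.5 R_nwt = 506.9 kip.
R_n = max = 506.9 kip [governs: (ii)]; φR_n = 380.2 kip.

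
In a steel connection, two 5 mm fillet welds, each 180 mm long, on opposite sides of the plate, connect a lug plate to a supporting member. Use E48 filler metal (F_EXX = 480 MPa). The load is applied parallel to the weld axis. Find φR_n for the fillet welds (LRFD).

Effective throat t_e = 0.707 × 5 = 3.535 mm.
Total length L = 360 mm; A_we = 3.535 × 360 = 1273 mm².
F_nw = 0.6 F_EXX = 0.6 × 480 = 288 MPa.
φR_n = 0.75 × 288 × 1273 × 10⁻³ = 274.9 kN.

φR_n ≈ 275 kN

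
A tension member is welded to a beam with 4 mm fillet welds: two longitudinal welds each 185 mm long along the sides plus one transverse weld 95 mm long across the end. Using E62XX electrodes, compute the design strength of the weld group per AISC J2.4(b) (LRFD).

φR_n ≈ 367 kN

E62XX → F_EXX = 620 MPa.
t_e = 0.707 × 4 = 2.828 mm.
R_nwl = 0.6 × 620 × 2.828 × 370 × 10⁻³ = 389.2 kN (longitudinal, 2 welds).
R_nwt = 0.6 × 620 × 2.828 × 95 × 10⁻³ = 99.94 kN (transverse, base value).
(i) R_nwl + R_nwt = 489.2 kN; (ii) 0.85 R_nwl + 1.5 R_nwt = 480.8 kN.
R_n = max = 489.2 kN [governs: (i)]; φR_n = 366.9 kN.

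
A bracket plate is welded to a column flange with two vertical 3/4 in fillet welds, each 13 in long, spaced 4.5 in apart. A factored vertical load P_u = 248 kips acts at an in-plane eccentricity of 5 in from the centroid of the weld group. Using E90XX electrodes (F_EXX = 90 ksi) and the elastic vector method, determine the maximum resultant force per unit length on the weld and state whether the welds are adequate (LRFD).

Total weld length L_w = 26 in. Treat welds as unit-width lines.
Polar moment about centroid: J = 2[d³/12 + d(b/2)²] = 2[13³/12 + 13×2.25²] = 497.8 in³.
Direct shear f_v = P/L_w = 248 / 26 = 9.538 kip/in (vertical).
Torsion M = P·e = 248 × 5 = 1240 kip·in.
Critical point at (x, y) = (2.25, 6.5) from centroid. f_tx = M·y/J = 16.19 kip/in; f_ty = M·x/J = 5.605 kip/in.
Resultant f_max = √[f_tx² + (f_v + f_ty)²] = √[16.19² + (9.538 + 5.605)²] = 22.17 kip/in.
Capacity per unit length: φr_n = 0.75 × 0.6 × 90 × (0.707 × 0.75) = 21.48 kip/in.
22.17 > 21.48 → NOT adequate.

f_max ≈ 22.2 kip/in; NOT adequate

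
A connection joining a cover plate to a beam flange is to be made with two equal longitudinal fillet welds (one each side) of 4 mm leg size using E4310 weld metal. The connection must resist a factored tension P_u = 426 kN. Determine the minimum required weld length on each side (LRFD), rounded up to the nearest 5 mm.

L = 390 mm on each side

E43XX → F_EXX = 430 MPa.
Throat t_e = 0.707 × 4 = 2.828 mm.
φr_n = 0.75 × 0.6 × 430 × 2.828 × 10⁻³ = 0.5472 kN/mm.
L_req = P_u / φr_n = 426 / 0.5472 = 778.5 mm total.
Per side: 778.5 / 2 = 389.2 mm.
Round up → use L = 390 mm on each side.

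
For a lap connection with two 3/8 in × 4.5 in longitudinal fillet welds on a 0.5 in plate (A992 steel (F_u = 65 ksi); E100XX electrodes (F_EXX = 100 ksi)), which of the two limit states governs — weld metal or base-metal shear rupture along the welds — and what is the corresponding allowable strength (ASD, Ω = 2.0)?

t_e = 0.707 × 0.375 = 0.2651 in; L = 9 in.
Weld metal: R_n/Ω = (1/2.0) × 0.6 × 100 × 0.2651 × 9 = 71.58 kip.
Base metal (shear rupture): R_n/Ω = (1/2.0) × 0.6 × 65 × 0.5 × 9 = 87.75 kip.
Governing: weld metal.

R_n/Ω ≈ 71.6 kip (weld metal governs)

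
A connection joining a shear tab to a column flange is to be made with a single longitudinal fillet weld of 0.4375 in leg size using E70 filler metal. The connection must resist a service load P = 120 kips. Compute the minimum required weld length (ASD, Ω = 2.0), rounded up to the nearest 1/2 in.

E70XX → F_EXX = 70 ksi.
Throat t_e = 0.707 × 0.4375 = 0.3093 in.
r_n/Ω = (0.6 × 70 × 0.3093) / 2.0 = 6.496 kip/in.
L_req = P / (r_n/Ω) = 120 / 6.496 = 18.47 in total.
Round up → use L = 18.5 in.

L = 18.5 in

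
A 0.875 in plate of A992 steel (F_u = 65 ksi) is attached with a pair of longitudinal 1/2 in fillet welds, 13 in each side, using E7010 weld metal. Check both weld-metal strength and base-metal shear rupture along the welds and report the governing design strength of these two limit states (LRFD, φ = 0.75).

E70XX → F_EXX = 70 ksi.
t_e = 0.707 × 0.5 = 0.3535 in; L = 26 in.
Weld metal: φR_n = 0.75 × 0.6 × 70 × 0.3535 × 26 = 289.5 kip.
Base metal (shear rupture): φR_n = 0.75 × 0.6 × 65 × 0.875 × 26 = 665.4 kip.
Governing: weld metal.

φR_n ≈ 290 kip (weld metal governs)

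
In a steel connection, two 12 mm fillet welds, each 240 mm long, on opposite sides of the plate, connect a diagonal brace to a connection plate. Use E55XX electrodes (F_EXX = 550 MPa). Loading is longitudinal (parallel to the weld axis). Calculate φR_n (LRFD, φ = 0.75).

Effective throat t_e = 0.707 × 12 = 8.484 mm.
Total length L = 480 mm; A_we = 8.484 × 480 = 4072 mm².
F_nw = 0.6 F_EXX = 0.6 × 550 = 330 MPa.
φR_n = 0.75 × 330 × 4072 × 10⁻³ = 1008 kN.

φR_n ≈ 1010 kN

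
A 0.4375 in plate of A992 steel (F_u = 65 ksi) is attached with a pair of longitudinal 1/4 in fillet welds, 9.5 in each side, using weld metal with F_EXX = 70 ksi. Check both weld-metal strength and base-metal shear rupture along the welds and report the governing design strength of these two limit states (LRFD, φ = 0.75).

φR_n ≈ 106 kips (weld metal governs)

t_e = 0.707 × 0.25 = 0.1767 in; L = 19 in.
Weld metal: φR_n = 0.75 × 0.6 × 70 × 0.1767 × 19 = 105.8 kips.
Base metal (shear rupture): φR_n = 0.75 × 0.6 × 65 × 0.4375 × 19 = 243.1 kips.
Governing: weld metal.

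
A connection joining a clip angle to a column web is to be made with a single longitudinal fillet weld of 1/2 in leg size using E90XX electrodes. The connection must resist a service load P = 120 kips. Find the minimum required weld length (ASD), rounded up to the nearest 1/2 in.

E90XX → F_EXX = 90 ksi.
Throat t_e = 0.707 × 0.5 = 0.3535 in.
r_n/Ω = (0.6 × 90 × 0.3535) / 2.0 = 9.544 kip/in.
L_req = P / (r_n/Ω) = 120 / 9.544 = 12.57 in total.
Round up → use L = 13 in.

L = 13 in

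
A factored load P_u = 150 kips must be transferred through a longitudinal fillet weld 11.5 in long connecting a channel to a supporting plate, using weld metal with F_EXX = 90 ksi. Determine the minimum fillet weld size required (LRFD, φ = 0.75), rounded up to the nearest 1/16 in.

w = 1/2 in

Total weld length L = 11.5 in.
Required throat t_e = P_u / (φ × 0.6 F_EXX × L) = 150 / (0.75 × 0.6 × 90 × 11.5) = 0.3221 in.
Required leg w = t_e / 0.707 = 0.4555 in → use 1/2 in.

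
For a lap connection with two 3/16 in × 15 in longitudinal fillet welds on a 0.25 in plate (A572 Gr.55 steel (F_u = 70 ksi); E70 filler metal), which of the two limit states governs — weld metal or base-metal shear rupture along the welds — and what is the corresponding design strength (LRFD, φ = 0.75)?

E70XX → F_EXX = 70 ksi.
t_e = 0.707 × 0.1875 = 0.1326 in; L = 30 in.
Weld metal: φR_n = 0.75 × 0.6 × 70 × 0.1326 × 30 = 125.3 kips.
Base metal (shear rupture): φR_n = 0.75 × 0.6 × 70 × 0.25 × 30 = 236.2 kips.
Governing: weld metal.

φR_n ≈ 125 kips (weld metal governs)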